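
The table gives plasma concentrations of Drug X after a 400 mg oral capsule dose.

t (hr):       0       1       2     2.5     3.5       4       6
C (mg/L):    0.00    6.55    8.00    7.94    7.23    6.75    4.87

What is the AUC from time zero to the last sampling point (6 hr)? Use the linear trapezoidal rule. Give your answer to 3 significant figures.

Trapezoidal AUC_0→6:
  [0→1]: (0.00+6.55)/2 × 1 = 3.275
  [1→2]: (6.55+8.00)/2 × 1 = 7.275
  [2→2.5]: (8.00+7.94)/2 × 0.5 = 3.985
  [2.5→3.5]: (7.94+7.23)/2 × 1 = 7.585
  [3.5→4]: (7.23+6.75)/2 × 0.5 = 3.495
  [4→6]: (6.75+4.87)/2 × 2 = 11.62
  Sum = 37.235 mg/L·hr

AUC = 37.2 mg/L·hr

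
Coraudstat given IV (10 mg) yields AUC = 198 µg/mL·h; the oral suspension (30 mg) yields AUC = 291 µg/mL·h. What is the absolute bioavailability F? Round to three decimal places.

F = 0.490

F = (AUC_ev / D_ev) / (AUC_iv / D_iv)
  = (291/30) / (198/10)
  = 9.7 / 19.8 = 0.4899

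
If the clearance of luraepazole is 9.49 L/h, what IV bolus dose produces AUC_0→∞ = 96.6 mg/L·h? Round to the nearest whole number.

Dose_iv = CL × AUC_0→∞
     = 9.49 × 96.6 = 916.734 mg

Dose = 917 mg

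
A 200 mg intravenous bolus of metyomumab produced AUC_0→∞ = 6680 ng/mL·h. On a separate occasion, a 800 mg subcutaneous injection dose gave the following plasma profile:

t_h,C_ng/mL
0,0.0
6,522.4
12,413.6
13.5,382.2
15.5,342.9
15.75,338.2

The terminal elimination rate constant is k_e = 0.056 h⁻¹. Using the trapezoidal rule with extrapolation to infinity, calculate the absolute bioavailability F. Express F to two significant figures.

F = 0.44

Trapezoidal AUC_0→15.75 (subcutaneous injection):
  [0→6]: (0.0+522.4)/2 × 6 = 1567.2
  [6→12]: (522.4+413.6)/2 × 6 = 2808.0
  [12→13.5]: (413.6+382.2)/2 × 1.5 = 596.85
  [13.5→15.5]: (382.2+342.9)/2 × 2 = 725.1
  [15.5→15.75]: (342.9+338.2)/2 × 0.25 = 85.1375
  Sum = 5782.2875 ng/mL·h
Tail: C_last/k_e = 338.2/0.056 = 6039.286
AUC_0→∞ (subcutaneous injection) = 5782.2875 + 6039.286 = 11821.5735 ng/mL·h
F = (AUC_ev/D_ev)/(AUC_iv/D_iv) = (11821.5735/800)/(6680/200) = 14.777/33.4 = 0.4424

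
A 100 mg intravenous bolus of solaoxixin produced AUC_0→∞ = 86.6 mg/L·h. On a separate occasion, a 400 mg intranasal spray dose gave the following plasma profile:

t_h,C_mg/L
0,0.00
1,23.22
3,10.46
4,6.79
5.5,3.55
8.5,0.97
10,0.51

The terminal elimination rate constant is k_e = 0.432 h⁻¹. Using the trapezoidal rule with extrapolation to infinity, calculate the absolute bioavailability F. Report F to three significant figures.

Trapezoidal AUC_0→10 (intranasal spray):
  [0→1]: (0.00+23.22)/2 × 1 = 11.61
  [1→3]: (23.22+10.46)/2 × 2 = 33.68
  [3→4]: (10.46+6.79)/2 × 1 = 8.625
  [4→5.5]: (6.79+3.55)/2 × 1.5 = 7.755
  [5.5→8.5]: (3.55+0.97)/2 × 3 = 6.78
  [8.5→10]: (0.97+0.51)/2 × 1.5 = 1.11
  Sum = 69.56 mg/L·h
Tail: C_last/k_e = 0.51/0.432 = 1.181
AUC_0→∞ (intranasal spray) = 69.56 + 1.181 = 70.741 mg/L·h
F = (AUC_ev/D_ev)/(AUC_iv/D_iv) = (70.741/400)/(86.6/100) = 0.1768525/0.866 = 0.2042

F = 0.204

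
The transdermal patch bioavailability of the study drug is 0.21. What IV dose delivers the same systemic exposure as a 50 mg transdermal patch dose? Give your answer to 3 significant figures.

D_iv = 10.5 mg

Systemic exposure from an extravascular dose = F × D_ev, so the equivalent IV dose is F × D_ev.
D_iv = F × D_ev = 0.21 × 50 = 10.5 mg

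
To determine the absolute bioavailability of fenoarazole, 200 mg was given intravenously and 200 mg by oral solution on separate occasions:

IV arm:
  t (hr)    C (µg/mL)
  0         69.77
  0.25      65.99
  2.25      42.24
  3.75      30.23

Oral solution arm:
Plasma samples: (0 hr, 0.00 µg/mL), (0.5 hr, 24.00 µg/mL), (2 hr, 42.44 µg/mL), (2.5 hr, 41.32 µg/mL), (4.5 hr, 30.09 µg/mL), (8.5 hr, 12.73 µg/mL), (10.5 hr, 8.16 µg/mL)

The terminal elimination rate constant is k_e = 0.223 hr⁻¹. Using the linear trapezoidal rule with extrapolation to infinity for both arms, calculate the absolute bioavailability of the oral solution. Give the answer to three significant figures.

F = 0.924

Trapezoidal AUC_0→3.75 (IV):
  [0→0.25]: (69.77+65.99)/2 × 0.25 = 16.97
  [0.25→2.25]: (65.99+42.24)/2 × 2 = 108.23
  [2.25→3.75]: (42.24+30.23)/2 × 1.5 = 54.3525
  Sum = 179.5525 µg/mL·hr
IV tail: 30.23/0.223 = 135.561; AUC_iv,0→∞ = 179.5525 + 135.561 = 315.1135 µg/mL·hr
Trapezoidal AUC_0→10.5 (oral solution):
  [0→0.5]: (0.00+24.00)/2 × 0.5 = 6.0
  [0.5→2]: (24.00+42.44)/2 × 1.5 = 49.83
  [2→2.5]: (42.44+41.32)/2 × 0.5 = 20.94
  [2.5→4.5]: (41.32+30.09)/2 × 2 = 71.41
  [4.5→8.5]: (30.09+12.73)/2 × 4 = 85.64
  [8.5→10.5]: (12.73+8.16)/2 × 2 = 20.89
  Sum = 254.71 µg/mL·hr
oral solution tail: 8.16/0.223 = 36.592; AUC_ev,0→∞ = 254.71 + 36.592 = 291.302 µg/mL·hr
F = (AUC_ev/D_ev)/(AUC_iv/D_iv) = (291.302/200)/(315.1135/200) = 1.45651/1.5755675 = 0.9244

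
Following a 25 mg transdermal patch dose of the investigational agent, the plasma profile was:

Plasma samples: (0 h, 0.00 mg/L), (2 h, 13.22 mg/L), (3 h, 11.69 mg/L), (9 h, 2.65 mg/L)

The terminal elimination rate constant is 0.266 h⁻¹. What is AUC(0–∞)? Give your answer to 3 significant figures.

Trapezoidal AUC_0→9:
  [0→2]: (0.00+13.22)/2 × 2 = 13.22
  [2→3]: (13.22+11.69)/2 × 1 = 12.455
  [3→9]: (11.69+2.65)/2 × 6 = 43.02
  Sum = 68.695 mg/L·h
Extrapolated tail: C_last / k_e = 2.65 / 0.266 = 9.962
AUC_0→∞ = 68.695 + 9.962 = 78.657 mg/L·h

AUC = 78.7 mg/L·h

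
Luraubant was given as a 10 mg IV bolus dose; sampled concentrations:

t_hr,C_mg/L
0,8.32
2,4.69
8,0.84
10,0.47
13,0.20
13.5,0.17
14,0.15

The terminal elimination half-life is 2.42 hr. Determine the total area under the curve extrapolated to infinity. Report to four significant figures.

Trapezoidal AUC_0→14:
  [0→2]: (8.32+4.69)/2 × 2 = 13.01
  [2→8]: (4.69+0.84)/2 × 6 = 16.59
  [8→10]: (0.84+0.47)/2 × 2 = 1.31
  [10→13]: (0.47+0.20)/2 × 3 = 1.005
  [13→13.5]: (0.20+0.17)/2 × 0.5 = 0.0925
  [13.5→14]: (0.17+0.15)/2 × 0.5 = 0.08
  Sum = 32.0875 mg/L·hr
k_e = ln2 / t½ = 0.693147 / 2.42 = 0.2864 hr^-1
Extrapolated tail: C_last / k_e = 0.15 / 0.2864 = 0.524
AUC_0→∞ = 32.0875 + 0.524 = 32.6115 mg/L·hr

AUC = 32.61 mg/L·hr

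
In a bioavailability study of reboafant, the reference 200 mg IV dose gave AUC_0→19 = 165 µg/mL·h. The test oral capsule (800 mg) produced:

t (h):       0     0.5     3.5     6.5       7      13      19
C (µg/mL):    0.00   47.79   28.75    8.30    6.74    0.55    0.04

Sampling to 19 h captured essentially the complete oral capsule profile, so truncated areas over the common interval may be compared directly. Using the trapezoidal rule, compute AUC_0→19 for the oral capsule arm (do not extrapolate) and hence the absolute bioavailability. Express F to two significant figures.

F = 0.32

Trapezoidal AUC_0→19 (oral capsule):
  [0→0.5]: (0.00+47.79)/2 × 0.5 = 11.9475
  [0.5→3.5]: (47.79+28.75)/2 × 3 = 114.81
  [3.5→6.5]: (28.75+8.30)/2 × 3 = 55.575
  [6.5→7]: (8.30+6.74)/2 × 0.5 = 3.76
  [7→13]: (6.74+0.55)/2 × 6 = 21.87
  [13→19]: (0.55+0.04)/2 × 6 = 1.77
  Sum = 209.7325 µg/mL·h
F = (AUC_ev/D_ev)/(AUC_iv/D_iv) = (209.7325/800)/(165/200) = 0.262166/0.825 = 0.3178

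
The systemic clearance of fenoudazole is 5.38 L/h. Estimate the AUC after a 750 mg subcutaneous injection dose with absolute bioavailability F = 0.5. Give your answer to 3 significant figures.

AUC = 69.7 mg/L·h

AUC_0→∞ = F × Dose / CL
        = 0.5 × 750 / 5.38 = 69.7026 mg/L·h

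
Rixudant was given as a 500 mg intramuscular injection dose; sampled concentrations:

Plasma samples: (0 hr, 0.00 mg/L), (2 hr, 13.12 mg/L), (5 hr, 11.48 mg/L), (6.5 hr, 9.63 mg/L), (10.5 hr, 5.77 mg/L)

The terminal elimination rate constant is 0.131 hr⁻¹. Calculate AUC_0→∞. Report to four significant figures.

AUC = 140.7 mg/L·hr

Trapezoidal AUC_0→10.5:
  [0→2]: (0.00+13.12)/2 × 2 = 13.12
  [2→5]: (13.12+11.48)/2 × 3 = 36.9
  [5→6.5]: (11.48+9.63)/2 × 1.5 = 15.8325
  [6.5→10.5]: (9.63+5.77)/2 × 4 = 30.8
  Sum = 96.6525 mg/L·hr
Extrapolated tail: C_last / k_e = 5.77 / 0.131 = 44.046
AUC_0→∞ = 96.6525 + 44.046 = 140.6985 mg/L·hr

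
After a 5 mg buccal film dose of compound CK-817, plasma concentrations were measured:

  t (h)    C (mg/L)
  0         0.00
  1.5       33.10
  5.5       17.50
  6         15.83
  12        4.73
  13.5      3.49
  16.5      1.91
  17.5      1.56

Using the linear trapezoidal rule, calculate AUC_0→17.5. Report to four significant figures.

Trapezoidal AUC_0→17.5:
  [0→1.5]: (0.00+33.10)/2 × 1.5 = 24.825
  [1.5→5.5]: (33.10+17.50)/2 × 4 = 101.2
  [5.5→6]: (17.50+15.83)/2 × 0.5 = 8.3325
  [6→12]: (15.83+4.73)/2 × 6 = 61.68
  [12→13.5]: (4.73+3.49)/2 × 1.5 = 6.165
  [13.5→16.5]: (3.49+1.91)/2 × 3 = 8.1
  [16.5→17.5]: (1.91+1.56)/2 × 1 = 1.735
  Sum = 212.0375 mg/L·h

AUC = 212.0 mg/L·h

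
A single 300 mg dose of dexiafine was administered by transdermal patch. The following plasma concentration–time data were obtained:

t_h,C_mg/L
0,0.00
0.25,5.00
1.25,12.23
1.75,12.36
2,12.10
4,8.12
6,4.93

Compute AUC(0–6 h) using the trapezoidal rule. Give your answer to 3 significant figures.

Trapezoidal AUC_0→6:
  [0→0.25]: (0.00+5.00)/2 × 0.25 = 0.625
  [0.25→1.25]: (5.00+12.23)/2 × 1 = 8.615
  [1.25→1.75]: (12.23+12.36)/2 × 0.5 = 6.1475
  [1.75→2]: (12.36+12.10)/2 × 0.25 = 3.0575
  [2→4]: (12.10+8.12)/2 × 2 = 20.22
  [4→6]: (8.12+4.93)/2 × 2 = 13.05
  Sum = 51.715 mg/L·h

AUC = 51.7 mg/L·h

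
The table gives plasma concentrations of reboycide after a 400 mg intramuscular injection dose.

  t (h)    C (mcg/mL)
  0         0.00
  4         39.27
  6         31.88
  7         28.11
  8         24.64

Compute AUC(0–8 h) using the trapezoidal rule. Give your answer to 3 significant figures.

AUC = 206 mcg/mL·h

Trapezoidal AUC_0→8:
  [0→4]: (0.00+39.27)/2 × 4 = 78.54
  [4→6]: (39.27+31.88)/2 × 2 = 71.15
  [6→7]: (31.88+28.11)/2 × 1 = 29.995
  [7→8]: (28.11+24.64)/2 × 1 = 26.375
  Sum = 206.06 mcg/mL·h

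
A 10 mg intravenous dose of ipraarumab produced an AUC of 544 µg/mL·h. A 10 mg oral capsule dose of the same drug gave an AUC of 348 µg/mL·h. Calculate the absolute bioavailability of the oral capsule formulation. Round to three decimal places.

F = 0.640

F = (AUC_ev / D_ev) / (AUC_iv / D_iv)
  = (348/10) / (544/10)
  = 34.8 / 54.4 = 0.6397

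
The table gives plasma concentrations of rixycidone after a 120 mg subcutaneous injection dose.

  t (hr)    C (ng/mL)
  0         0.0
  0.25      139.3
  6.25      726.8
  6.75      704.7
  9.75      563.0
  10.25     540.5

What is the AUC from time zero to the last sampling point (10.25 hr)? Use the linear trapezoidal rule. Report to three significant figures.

AUC = 5150 ng/mL·hr

Trapezoidal AUC_0→10.25:
  [0→0.25]: (0.0+139.3)/2 × 0.25 = 17.4125
  [0.25→6.25]: (139.3+726.8)/2 × 6 = 2598.3
  [6.25→6.75]: (726.8+704.7)/2 × 0.5 = 357.875
  [6.75→9.75]: (704.7+563.0)/2 × 3 = 1901.55
  [9.75→10.25]: (563.0+540.5)/2 × 0.5 = 275.875
  Sum = 5151.0125 ng/mL·hr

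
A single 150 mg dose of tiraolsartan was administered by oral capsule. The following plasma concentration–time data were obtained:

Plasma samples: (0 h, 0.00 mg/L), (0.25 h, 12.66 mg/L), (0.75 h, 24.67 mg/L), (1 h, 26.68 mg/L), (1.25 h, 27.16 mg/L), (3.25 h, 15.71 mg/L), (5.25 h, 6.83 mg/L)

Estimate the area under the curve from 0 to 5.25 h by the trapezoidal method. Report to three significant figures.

Trapezoidal AUC_0→5.25:
  [0→0.25]: (0.00+12.66)/2 × 0.25 = 1.5825
  [0.25→0.75]: (12.66+24.67)/2 × 0.5 = 9.3325
  [0.75→1]: (24.67+26.68)/2 × 0.25 = 6.41875
  [1→1.25]: (26.68+27.16)/2 × 0.25 = 6.73
  [1.25→3.25]: (27.16+15.71)/2 × 2 = 42.87
  [3.25→5.25]: (15.71+6.83)/2 × 2 = 22.54
  Sum = 89.47375 mg/L·h

AUC = 89.5 mg/L·h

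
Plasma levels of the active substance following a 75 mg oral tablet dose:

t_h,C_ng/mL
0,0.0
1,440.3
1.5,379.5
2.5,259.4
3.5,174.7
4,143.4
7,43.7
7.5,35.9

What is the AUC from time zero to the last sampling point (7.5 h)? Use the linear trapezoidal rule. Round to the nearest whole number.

AUC = 1342 ng/mL·h

Trapezoidal AUC_0→7.5:
  [0→1]: (0.0+440.3)/2 × 1 = 220.15
  [1→1.5]: (440.3+379.5)/2 × 0.5 = 204.95
  [1.5→2.5]: (379.5+259.4)/2 × 1 = 319.45
  [2.5→3.5]: (259.4+174.7)/2 × 1 = 217.05
  [3.5→4]: (174.7+143.4)/2 × 0.5 = 79.525
  [4→7]: (143.4+43.7)/2 × 3 = 280.65
  [7→7.5]: (43.7+35.9)/2 × 0.5 = 19.9
  Sum = 1341.675 ng/mL·h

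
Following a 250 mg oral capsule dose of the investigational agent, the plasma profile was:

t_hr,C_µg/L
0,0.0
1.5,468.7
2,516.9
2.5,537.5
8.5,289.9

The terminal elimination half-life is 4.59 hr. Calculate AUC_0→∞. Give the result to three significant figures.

Trapezoidal AUC_0→8.5:
  [0→1.5]: (0.0+468.7)/2 × 1.5 = 351.525
  [1.5→2]: (468.7+516.9)/2 × 0.5 = 246.4
  [2→2.5]: (516.9+537.5)/2 × 0.5 = 263.6
  [2.5→8.5]: (537.5+289.9)/2 × 6 = 2482.2
  Sum = 3343.725 µg/L·hr
k_e = ln2 / t½ = 0.693147 / 4.59 = 0.1510 hr^-1
Extrapolated tail: C_last / k_e = 289.9 / 0.151 = 1919.868
AUC_0→∞ = 3343.725 + 1919.868 = 5263.593 µg/L·hr

AUC = 5260 µg/L·hr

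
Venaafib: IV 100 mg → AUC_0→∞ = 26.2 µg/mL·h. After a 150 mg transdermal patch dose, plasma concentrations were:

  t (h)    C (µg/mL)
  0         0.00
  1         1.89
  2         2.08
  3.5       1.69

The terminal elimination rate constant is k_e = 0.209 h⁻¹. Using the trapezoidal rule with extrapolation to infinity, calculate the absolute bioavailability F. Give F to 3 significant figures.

Trapezoidal AUC_0→3.5 (transdermal patch):
  [0→1]: (0.00+1.89)/2 × 1 = 0.945
  [1→2]: (1.89+2.08)/2 × 1 = 1.985
  [2→3.5]: (2.08+1.69)/2 × 1.5 = 2.8275
  Sum = 5.7575 µg/mL·h
Tail: C_last/k_e = 1.69/0.209 = 8.086
AUC_0→∞ (transdermal patch) = 5.7575 + 8.086 = 13.8435 µg/mL·h
F = (AUC_ev/D_ev)/(AUC_iv/D_iv) = (13.8435/150)/(26.2/100) = 0.09229/0.262 = 0.3523

F = 0.352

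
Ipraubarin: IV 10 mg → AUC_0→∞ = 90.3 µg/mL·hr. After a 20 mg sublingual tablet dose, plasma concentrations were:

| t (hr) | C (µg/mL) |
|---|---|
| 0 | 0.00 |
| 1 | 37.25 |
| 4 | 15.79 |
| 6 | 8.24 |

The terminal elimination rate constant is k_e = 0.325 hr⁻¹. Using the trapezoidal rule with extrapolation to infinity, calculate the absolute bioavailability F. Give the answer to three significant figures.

F = 0.817

Trapezoidal AUC_0→6 (sublingual tablet):
  [0→1]: (0.00+37.25)/2 × 1 = 18.625
  [1→4]: (37.25+15.79)/2 × 3 = 79.56
  [4→6]: (15.79+8.24)/2 × 2 = 24.03
  Sum = 122.215 µg/mL·hr
Tail: C_last/k_e = 8.24/0.325 = 25.354
AUC_0→∞ (sublingual tablet) = 122.215 + 25.354 = 147.569 µg/mL·hr
F = (AUC_ev/D_ev)/(AUC_iv/D_iv) = (147.569/20)/(90.3/10) = 7.37845/9.03 = 0.8171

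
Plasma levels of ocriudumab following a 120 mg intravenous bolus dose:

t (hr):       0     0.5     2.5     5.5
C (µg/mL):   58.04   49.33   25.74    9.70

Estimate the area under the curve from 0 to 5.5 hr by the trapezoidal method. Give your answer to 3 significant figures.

AUC = 155 µg/mL·hr

Trapezoidal AUC_0→5.5:
  [0→0.5]: (58.04+49.33)/2 × 0.5 = 26.8425
  [0.5→2.5]: (49.33+25.74)/2 × 2 = 75.07
  [2.5→5.5]: (25.74+9.70)/2 × 3 = 53.16
  Sum = 155.0725 µg/mL·hr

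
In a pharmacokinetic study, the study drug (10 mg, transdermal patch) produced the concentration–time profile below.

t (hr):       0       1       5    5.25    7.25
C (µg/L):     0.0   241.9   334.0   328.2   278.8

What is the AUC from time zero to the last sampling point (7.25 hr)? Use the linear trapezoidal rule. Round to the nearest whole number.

Trapezoidal AUC_0→7.25:
  [0→1]: (0.0+241.9)/2 × 1 = 120.95
  [1→5]: (241.9+334.0)/2 × 4 = 1151.8
  [5→5.25]: (334.0+328.2)/2 × 0.25 = 82.775
  [5.25→7.25]: (328.2+278.8)/2 × 2 = 607.0
  Sum = 1962.525 µg/L·hr

AUC = 1963 µg/L·hr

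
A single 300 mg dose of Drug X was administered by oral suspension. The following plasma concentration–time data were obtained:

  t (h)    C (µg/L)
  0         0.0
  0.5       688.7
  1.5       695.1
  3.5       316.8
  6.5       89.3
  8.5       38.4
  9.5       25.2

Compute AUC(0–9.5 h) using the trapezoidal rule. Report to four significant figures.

Trapezoidal AUC_0→9.5:
  [0→0.5]: (0.0+688.7)/2 × 0.5 = 172.175
  [0.5→1.5]: (688.7+695.1)/2 × 1 = 691.9
  [1.5→3.5]: (695.1+316.8)/2 × 2 = 1011.9
  [3.5→6.5]: (316.8+89.3)/2 × 3 = 609.15
  [6.5→8.5]: (89.3+38.4)/2 × 2 = 127.7
  [8.5→9.5]: (38.4+25.2)/2 × 1 = 31.8
  Sum = 2644.625 µg/L·h

AUC = 2645 µg/L·h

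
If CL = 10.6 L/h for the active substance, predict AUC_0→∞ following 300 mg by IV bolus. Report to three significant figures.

AUC = 28.3 mg/L·h

AUC_0→∞ = Dose_iv / CL
        = 300 / 10.6 = 28.3019 mg/L·h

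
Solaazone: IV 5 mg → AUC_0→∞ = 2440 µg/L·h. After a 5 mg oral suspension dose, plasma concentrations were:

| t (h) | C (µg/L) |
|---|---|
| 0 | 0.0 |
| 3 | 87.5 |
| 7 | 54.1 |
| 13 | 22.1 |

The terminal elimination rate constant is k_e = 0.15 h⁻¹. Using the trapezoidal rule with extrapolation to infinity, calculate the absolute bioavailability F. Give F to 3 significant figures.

F = 0.324

Trapezoidal AUC_0→13 (oral suspension):
  [0→3]: (0.0+87.5)/2 × 3 = 131.25
  [3→7]: (87.5+54.1)/2 × 4 = 283.2
  [7→13]: (54.1+22.1)/2 × 6 = 228.6
  Sum = 643.05 µg/L·h
Tail: C_last/k_e = 22.1/0.15 = 147.333
AUC_0→∞ (oral suspension) = 643.05 + 147.333 = 790.383 µg/L·h
F = (AUC_ev/D_ev)/(AUC_iv/D_iv) = (790.383/5)/(2440/5) = 158.0766/488 = 0.3239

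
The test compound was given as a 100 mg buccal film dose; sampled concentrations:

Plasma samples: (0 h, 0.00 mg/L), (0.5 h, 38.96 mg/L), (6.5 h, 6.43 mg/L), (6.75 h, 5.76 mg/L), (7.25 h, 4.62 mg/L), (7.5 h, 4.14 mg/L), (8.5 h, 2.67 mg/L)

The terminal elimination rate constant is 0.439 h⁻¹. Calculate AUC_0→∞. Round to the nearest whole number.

Trapezoidal AUC_0→8.5:
  [0→0.5]: (0.00+38.96)/2 × 0.5 = 9.74
  [0.5→6.5]: (38.96+6.43)/2 × 6 = 136.17
  [6.5→6.75]: (6.43+5.76)/2 × 0.25 = 1.52375
  [6.75→7.25]: (5.76+4.62)/2 × 0.5 = 2.595
  [7.25→7.5]: (4.62+4.14)/2 × 0.25 = 1.095
  [7.5→8.5]: (4.14+2.67)/2 × 1 = 3.405
  Sum = 154.52875 mg/L·h
Extrapolated tail: C_last / k_e = 2.67 / 0.439 = 6.082
AUC_0→∞ = 154.52875 + 6.082 = 160.61075 mg/L·h

AUC = 161 mg/L·h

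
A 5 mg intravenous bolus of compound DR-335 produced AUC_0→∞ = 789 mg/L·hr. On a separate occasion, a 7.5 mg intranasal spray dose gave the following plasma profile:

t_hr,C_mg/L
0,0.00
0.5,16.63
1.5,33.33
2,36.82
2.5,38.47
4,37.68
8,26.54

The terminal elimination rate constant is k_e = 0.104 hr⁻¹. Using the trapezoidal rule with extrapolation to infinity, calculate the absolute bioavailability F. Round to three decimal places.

F = 0.428

Trapezoidal AUC_0→8 (intranasal spray):
  [0→0.5]: (0.00+16.63)/2 × 0.5 = 4.1575
  [0.5→1.5]: (16.63+33.33)/2 × 1 = 24.98
  [1.5→2]: (33.33+36.82)/2 × 0.5 = 17.5375
  [2→2.5]: (36.82+38.47)/2 × 0.5 = 18.8225
  [2.5→4]: (38.47+37.68)/2 × 1.5 = 57.1125
  [4→8]: (37.68+26.54)/2 × 4 = 128.44
  Sum = 251.05 mg/L·hr
Tail: C_last/k_e = 26.54/0.104 = 255.192
AUC_0→∞ (intranasal spray) = 251.05 + 255.192 = 506.242 mg/L·hr
F = (AUC_ev/D_ev)/(AUC_iv/D_iv) = (506.242/7.5)/(789/5) = 67.4989/157.8 = 0.4277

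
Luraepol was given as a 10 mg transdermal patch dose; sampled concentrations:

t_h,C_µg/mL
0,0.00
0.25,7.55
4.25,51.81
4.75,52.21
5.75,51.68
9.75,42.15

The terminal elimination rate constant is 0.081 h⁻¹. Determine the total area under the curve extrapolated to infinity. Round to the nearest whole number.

Trapezoidal AUC_0→9.75:
  [0→0.25]: (0.00+7.55)/2 × 0.25 = 0.94375
  [0.25→4.25]: (7.55+51.81)/2 × 4 = 118.72
  [4.25→4.75]: (51.81+52.21)/2 × 0.5 = 26.005
  [4.75→5.75]: (52.21+51.68)/2 × 1 = 51.945
  [5.75→9.75]: (51.68+42.15)/2 × 4 = 187.66
  Sum = 385.27375 µg/mL·h
Extrapolated tail: C_last / k_e = 42.15 / 0.081 = 520.370
AUC_0→∞ = 385.27375 + 520.370 = 905.64375 µg/mL·h

AUC = 906 µg/mL·h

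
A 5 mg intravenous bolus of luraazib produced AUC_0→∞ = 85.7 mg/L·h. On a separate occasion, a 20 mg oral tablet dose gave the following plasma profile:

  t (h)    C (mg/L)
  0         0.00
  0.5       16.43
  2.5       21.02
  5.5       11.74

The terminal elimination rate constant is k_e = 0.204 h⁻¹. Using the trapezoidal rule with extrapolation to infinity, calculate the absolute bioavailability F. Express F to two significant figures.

Trapezoidal AUC_0→5.5 (oral tablet):
  [0→0.5]: (0.00+16.43)/2 × 0.5 = 4.1075
  [0.5→2.5]: (16.43+21.02)/2 × 2 = 37.45
  [2.5→5.5]: (21.02+11.74)/2 × 3 = 49.14
  Sum = 90.6975 mg/L·h
Tail: C_last/k_e = 11.74/0.204 = 57.549
AUC_0→∞ (oral tablet) = 90.6975 + 57.549 = 148.2465 mg/L·h
F = (AUC_ev/D_ev)/(AUC_iv/D_iv) = (148.2465/20)/(85.7/5) = 7.412325/17.14 = 0.4325

F = 0.43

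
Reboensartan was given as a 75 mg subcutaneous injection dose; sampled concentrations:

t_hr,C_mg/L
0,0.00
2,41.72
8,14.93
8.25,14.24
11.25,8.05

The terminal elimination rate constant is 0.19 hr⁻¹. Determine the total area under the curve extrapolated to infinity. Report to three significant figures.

AUC = 291 mg/L·hr

Trapezoidal AUC_0→11.25:
  [0→2]: (0.00+41.72)/2 × 2 = 41.72
  [2→8]: (41.72+14.93)/2 × 6 = 169.95
  [8→8.25]: (14.93+14.24)/2 × 0.25 = 3.64625
  [8.25→11.25]: (14.24+8.05)/2 × 3 = 33.435
  Sum = 248.75125 mg/L·hr
Extrapolated tail: C_last / k_e = 8.05 / 0.19 = 42.368
AUC_0→∞ = 248.75125 + 42.368 = 291.11925 mg/L·hr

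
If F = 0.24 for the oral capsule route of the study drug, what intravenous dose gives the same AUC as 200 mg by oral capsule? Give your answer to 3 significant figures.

D_iv = 48.0 mg

Systemic exposure from an extravascular dose = F × D_ev, so the equivalent IV dose is F × D_ev.
D_iv = F × D_ev = 0.24 × 200 = 48 mg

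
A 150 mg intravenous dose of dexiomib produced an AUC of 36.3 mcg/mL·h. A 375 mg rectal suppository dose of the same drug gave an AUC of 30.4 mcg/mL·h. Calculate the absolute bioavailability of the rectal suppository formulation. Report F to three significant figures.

F = (AUC_ev / D_ev) / (AUC_iv / D_iv)
  = (30.4/375) / (36.3/150)
  = 0.0810667 / 0.242 = 0.3350

F = 0.335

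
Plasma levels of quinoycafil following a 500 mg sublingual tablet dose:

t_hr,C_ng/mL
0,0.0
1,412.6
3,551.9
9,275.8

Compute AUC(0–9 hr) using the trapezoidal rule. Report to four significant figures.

Trapezoidal AUC_0→9:
  [0→1]: (0.0+412.6)/2 × 1 = 206.3
  [1→3]: (412.6+551.9)/2 × 2 = 964.5
  [3→9]: (551.9+275.8)/2 × 6 = 2483.1
  Sum = 3653.9 ng/mL·hr

AUC = 3654 ng/mL·hr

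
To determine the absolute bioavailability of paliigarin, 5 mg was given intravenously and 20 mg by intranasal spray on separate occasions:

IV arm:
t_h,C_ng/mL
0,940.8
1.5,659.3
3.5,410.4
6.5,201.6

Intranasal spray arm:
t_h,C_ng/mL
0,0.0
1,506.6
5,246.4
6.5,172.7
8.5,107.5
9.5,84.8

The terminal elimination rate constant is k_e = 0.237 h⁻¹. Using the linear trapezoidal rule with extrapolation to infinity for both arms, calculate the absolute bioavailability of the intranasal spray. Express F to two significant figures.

Trapezoidal AUC_0→6.5 (IV):
  [0→1.5]: (940.8+659.3)/2 × 1.5 = 1200.075
  [1.5→3.5]: (659.3+410.4)/2 × 2 = 1069.7
  [3.5→6.5]: (410.4+201.6)/2 × 3 = 918.0
  Sum = 3187.775 ng/mL·h
IV tail: 201.6/0.237 = 850.633; AUC_iv,0→∞ = 3187.775 + 850.633 = 4038.408 ng/mL·h
Trapezoidal AUC_0→9.5 (intranasal spray):
  [0→1]: (0.0+506.6)/2 × 1 = 253.3
  [1→5]: (506.6+246.4)/2 × 4 = 1506.0
  [5→6.5]: (246.4+172.7)/2 × 1.5 = 314.325
  [6.5→8.5]: (172.7+107.5)/2 × 2 = 280.2
  [8.5→9.5]: (107.5+84.8)/2 × 1 = 96.15
  Sum = 2449.975 ng/mL·h
intranasal spray tail: 84.8/0.237 = 357.806; AUC_ev,0→∞ = 2449.975 + 357.806 = 2807.781 ng/mL·h
F = (AUC_ev/D_ev)/(AUC_iv/D_iv) = (2807.781/20)/(4038.408/5) = 140.38905/807.6816 = 0.1738

F = 0.17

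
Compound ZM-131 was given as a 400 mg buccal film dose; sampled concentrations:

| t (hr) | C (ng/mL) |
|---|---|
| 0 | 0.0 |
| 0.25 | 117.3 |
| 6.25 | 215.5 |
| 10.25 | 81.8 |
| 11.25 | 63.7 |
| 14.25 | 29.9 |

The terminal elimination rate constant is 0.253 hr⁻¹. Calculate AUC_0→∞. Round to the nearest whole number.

Trapezoidal AUC_0→14.25:
  [0→0.25]: (0.0+117.3)/2 × 0.25 = 14.6625
  [0.25→6.25]: (117.3+215.5)/2 × 6 = 998.4
  [6.25→10.25]: (215.5+81.8)/2 × 4 = 594.6
  [10.25→11.25]: (81.8+63.7)/2 × 1 = 72.75
  [11.25→14.25]: (63.7+29.9)/2 × 3 = 140.4
  Sum = 1820.8125 ng/mL·hr
Extrapolated tail: C_last / k_e = 29.9 / 0.253 = 118.182
AUC_0→∞ = 1820.8125 + 118.182 = 1938.9945 ng/mL·hr

AUC = 1939 ng/mL·hr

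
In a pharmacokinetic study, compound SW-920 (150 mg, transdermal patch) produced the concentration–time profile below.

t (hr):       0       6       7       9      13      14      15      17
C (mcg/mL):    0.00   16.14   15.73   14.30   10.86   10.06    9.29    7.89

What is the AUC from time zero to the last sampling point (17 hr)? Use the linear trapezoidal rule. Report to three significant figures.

AUC = 182 mcg/mL·hr

Trapezoidal AUC_0→17:
  [0→6]: (0.00+16.14)/2 × 6 = 48.42
  [6→7]: (16.14+15.73)/2 × 1 = 15.935
  [7→9]: (15.73+14.30)/2 × 2 = 30.03
  [9→13]: (14.30+10.86)/2 × 4 = 50.32
  [13→14]: (10.86+10.06)/2 × 1 = 10.46
  [14→15]: (10.06+9.29)/2 × 1 = 9.675
  [15→17]: (9.29+7.89)/2 × 2 = 17.18
  Sum = 182.02 mcg/mL·hr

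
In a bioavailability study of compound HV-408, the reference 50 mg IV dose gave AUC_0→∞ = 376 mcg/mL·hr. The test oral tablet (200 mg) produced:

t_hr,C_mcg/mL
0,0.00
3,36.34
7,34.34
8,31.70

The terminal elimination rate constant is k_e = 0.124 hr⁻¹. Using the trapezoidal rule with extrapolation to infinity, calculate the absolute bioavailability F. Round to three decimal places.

Trapezoidal AUC_0→8 (oral tablet):
  [0→3]: (0.00+36.34)/2 × 3 = 54.51
  [3→7]: (36.34+34.34)/2 × 4 = 141.36
  [7→8]: (34.34+31.70)/2 × 1 = 33.02
  Sum = 228.89 mcg/mL·hr
Tail: C_last/k_e = 31.70/0.124 = 255.645
AUC_0→∞ (oral tablet) = 228.89 + 255.645 = 484.535 mcg/mL·hr
F = (AUC_ev/D_ev)/(AUC_iv/D_iv) = (484.535/200)/(376/50) = 2.422675/7.52 = 0.3222

F = 0.322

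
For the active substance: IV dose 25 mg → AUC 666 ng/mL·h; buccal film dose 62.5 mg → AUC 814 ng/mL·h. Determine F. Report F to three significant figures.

F = (AUC_ev / D_ev) / (AUC_iv / D_iv)
  = (814/62.5) / (666/25)
  = 13.024 / 26.64 = 0.4889

F = 0.489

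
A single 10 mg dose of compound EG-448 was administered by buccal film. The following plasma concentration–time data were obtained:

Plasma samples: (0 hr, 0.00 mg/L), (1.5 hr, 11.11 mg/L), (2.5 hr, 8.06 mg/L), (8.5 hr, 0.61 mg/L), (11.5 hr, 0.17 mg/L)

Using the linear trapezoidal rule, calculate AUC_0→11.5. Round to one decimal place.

Trapezoidal AUC_0→11.5:
  [0→1.5]: (0.00+11.11)/2 × 1.5 = 8.3325
  [1.5→2.5]: (11.11+8.06)/2 × 1 = 9.585
  [2.5→8.5]: (8.06+0.61)/2 × 6 = 26.01
  [8.5→11.5]: (0.61+0.17)/2 × 3 = 1.17
  Sum = 45.0975 mg/L·hr

AUC = 45.1 mg/L·hr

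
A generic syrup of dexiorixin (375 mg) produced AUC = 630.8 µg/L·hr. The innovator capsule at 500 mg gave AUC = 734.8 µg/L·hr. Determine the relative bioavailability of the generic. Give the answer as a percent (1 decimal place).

F_rel = 114.5%

F_rel = (AUC_test/D_test) / (AUC_ref/D_ref)
      = (630.8/375) / (734.8/500)
      = 1.68213 / 1.4696 = 1.1446 = 114.46%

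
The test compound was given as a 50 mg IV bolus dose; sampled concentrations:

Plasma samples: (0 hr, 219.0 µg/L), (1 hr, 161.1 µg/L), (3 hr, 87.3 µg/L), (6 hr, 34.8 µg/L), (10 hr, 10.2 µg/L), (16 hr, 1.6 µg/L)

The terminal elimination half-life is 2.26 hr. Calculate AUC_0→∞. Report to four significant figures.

AUC = 752.2 µg/L·hr

Trapezoidal AUC_0→16:
  [0→1]: (219.0+161.1)/2 × 1 = 190.05
  [1→3]: (161.1+87.3)/2 × 2 = 248.4
  [3→6]: (87.3+34.8)/2 × 3 = 183.15
  [6→10]: (34.8+10.2)/2 × 4 = 90.0
  [10→16]: (10.2+1.6)/2 × 6 = 35.4
  Sum = 747.0 µg/L·hr
k_e = ln2 / t½ = 0.693147 / 2.26 = 0.3067 hr^-1
Extrapolated tail: C_last / k_e = 1.6 / 0.3067 = 5.217
AUC_0→∞ = 747.0 + 5.217 = 752.217 µg/L·hr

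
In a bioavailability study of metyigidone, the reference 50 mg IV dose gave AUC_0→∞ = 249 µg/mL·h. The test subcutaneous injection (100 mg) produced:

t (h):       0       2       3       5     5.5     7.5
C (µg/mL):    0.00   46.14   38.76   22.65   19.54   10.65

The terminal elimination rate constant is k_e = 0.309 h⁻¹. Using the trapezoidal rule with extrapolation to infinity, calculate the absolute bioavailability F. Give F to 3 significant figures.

Trapezoidal AUC_0→7.5 (subcutaneous injection):
  [0→2]: (0.00+46.14)/2 × 2 = 46.14
  [2→3]: (46.14+38.76)/2 × 1 = 42.45
  [3→5]: (38.76+22.65)/2 × 2 = 61.41
  [5→5.5]: (22.65+19.54)/2 × 0.5 = 10.5475
  [5.5→7.5]: (19.54+10.65)/2 × 2 = 30.19
  Sum = 190.7375 µg/mL·h
Tail: C_last/k_e = 10.65/0.309 = 34.466
AUC_0→∞ (subcutaneous injection) = 190.7375 + 34.466 = 225.2035 µg/mL·h
F = (AUC_ev/D_ev)/(AUC_iv/D_iv) = (225.2035/100)/(249/50) = 2.252035/4.98 = 0.4522

F = 0.452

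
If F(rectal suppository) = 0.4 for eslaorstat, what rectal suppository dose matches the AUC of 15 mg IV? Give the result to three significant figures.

For equal systemic exposure: F × D_ev = D_iv
D_ev = D_iv / F = 15 / 0.4 = 37.5 mg

D_rectal = 37.5 mg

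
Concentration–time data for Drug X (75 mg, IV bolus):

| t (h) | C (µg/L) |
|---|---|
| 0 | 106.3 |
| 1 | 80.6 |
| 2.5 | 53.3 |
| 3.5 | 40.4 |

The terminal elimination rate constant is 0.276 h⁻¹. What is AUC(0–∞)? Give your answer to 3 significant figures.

Trapezoidal AUC_0→3.5:
  [0→1]: (106.3+80.6)/2 × 1 = 93.45
  [1→2.5]: (80.6+53.3)/2 × 1.5 = 100.425
  [2.5→3.5]: (53.3+40.4)/2 × 1 = 46.85
  Sum = 240.725 µg/L·h
Extrapolated tail: C_last / k_e = 40.4 / 0.276 = 146.377
AUC_0→∞ = 240.725 + 146.377 = 387.102 µg/L·h

AUC = 387 µg/L·h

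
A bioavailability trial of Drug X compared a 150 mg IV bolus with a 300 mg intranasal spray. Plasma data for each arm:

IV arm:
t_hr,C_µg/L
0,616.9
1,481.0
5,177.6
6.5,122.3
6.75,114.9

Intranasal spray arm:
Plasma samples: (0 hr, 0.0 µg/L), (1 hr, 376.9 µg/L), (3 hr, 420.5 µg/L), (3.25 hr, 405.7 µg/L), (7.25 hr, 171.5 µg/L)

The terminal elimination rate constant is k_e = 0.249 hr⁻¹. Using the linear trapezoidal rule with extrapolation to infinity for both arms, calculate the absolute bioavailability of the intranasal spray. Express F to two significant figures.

F = 0.57

Trapezoidal AUC_0→6.75 (IV):
  [0→1]: (616.9+481.0)/2 × 1 = 548.95
  [1→5]: (481.0+177.6)/2 × 4 = 1317.2
  [5→6.5]: (177.6+122.3)/2 × 1.5 = 224.925
  [6.5→6.75]: (122.3+114.9)/2 × 0.25 = 29.65
  Sum = 2120.725 µg/L·hr
IV tail: 114.9/0.249 = 461.446; AUC_iv,0→∞ = 2120.725 + 461.446 = 2582.171 µg/L·hr
Trapezoidal AUC_0→7.25 (intranasal spray):
  [0→1]: (0.0+376.9)/2 × 1 = 188.45
  [1→3]: (376.9+420.5)/2 × 2 = 797.4
  [3→3.25]: (420.5+405.7)/2 × 0.25 = 103.275
  [3.25→7.25]: (405.7+171.5)/2 × 4 = 1154.4
  Sum = 2243.525 µg/L·hr
intranasal spray tail: 171.5/0.249 = 688.755; AUC_ev,0→∞ = 2243.525 + 688.755 = 2932.28 µg/L·hr
F = (AUC_ev/D_ev)/(AUC_iv/D_iv) = (2932.28/300)/(2582.171/150) = 9.77427/17.2145 = 0.5678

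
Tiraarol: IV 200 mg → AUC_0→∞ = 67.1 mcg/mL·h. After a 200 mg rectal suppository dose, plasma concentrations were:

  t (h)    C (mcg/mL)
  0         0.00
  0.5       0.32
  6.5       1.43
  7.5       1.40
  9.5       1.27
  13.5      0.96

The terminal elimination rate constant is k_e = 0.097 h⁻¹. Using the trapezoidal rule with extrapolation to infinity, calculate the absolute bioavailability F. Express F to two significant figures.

F = 0.35

Trapezoidal AUC_0→13.5 (rectal suppository):
  [0→0.5]: (0.00+0.32)/2 × 0.5 = 0.08
  [0.5→6.5]: (0.32+1.43)/2 × 6 = 5.25
  [6.5→7.5]: (1.43+1.40)/2 × 1 = 1.415
  [7.5→9.5]: (1.40+1.27)/2 × 2 = 2.67
  [9.5→13.5]: (1.27+0.96)/2 × 4 = 4.46
  Sum = 13.875 mcg/mL·h
Tail: C_last/k_e = 0.96/0.097 = 9.897
AUC_0→∞ (rectal suppository) = 13.875 + 9.897 = 23.772 mcg/mL·h
F = (AUC_ev/D_ev)/(AUC_iv/D_iv) = (23.772/200)/(67.1/200) = 0.11886/0.3355 = 0.3543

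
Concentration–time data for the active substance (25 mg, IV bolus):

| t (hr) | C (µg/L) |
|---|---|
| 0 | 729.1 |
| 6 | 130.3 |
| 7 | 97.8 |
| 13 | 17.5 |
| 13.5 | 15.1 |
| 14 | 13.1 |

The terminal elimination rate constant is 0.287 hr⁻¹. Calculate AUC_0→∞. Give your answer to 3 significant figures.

Trapezoidal AUC_0→14:
  [0→6]: (729.1+130.3)/2 × 6 = 2578.2
  [6→7]: (130.3+97.8)/2 × 1 = 114.05
  [7→13]: (97.8+17.5)/2 × 6 = 345.9
  [13→13.5]: (17.5+15.1)/2 × 0.5 = 8.15
  [13.5→14]: (15.1+13.1)/2 × 0.5 = 7.05
  Sum = 3053.35 µg/L·hr
Extrapolated tail: C_last / k_e = 13.1 / 0.287 = 45.645
AUC_0→∞ = 3053.35 + 45.645 = 3098.995 µg/L·hr

AUC = 3100 µg/L·hr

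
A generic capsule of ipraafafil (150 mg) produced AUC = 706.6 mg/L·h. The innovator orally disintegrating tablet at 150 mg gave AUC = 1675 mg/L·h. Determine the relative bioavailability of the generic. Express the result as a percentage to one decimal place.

F_rel = (AUC_test/D_test) / (AUC_ref/D_ref)
      = (706.6/150) / (1675/150)
      = 4.71067 / 11.1667 = 0.4218 = 42.18%

F_rel = 42.2%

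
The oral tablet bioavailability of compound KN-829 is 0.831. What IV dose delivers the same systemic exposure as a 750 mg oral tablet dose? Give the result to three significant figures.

D_iv = 623 mg

Systemic exposure from an extravascular dose = F × D_ev, so the equivalent IV dose is F × D_ev.
D_iv = F × D_ev = 0.831 × 750 = 623.25 mg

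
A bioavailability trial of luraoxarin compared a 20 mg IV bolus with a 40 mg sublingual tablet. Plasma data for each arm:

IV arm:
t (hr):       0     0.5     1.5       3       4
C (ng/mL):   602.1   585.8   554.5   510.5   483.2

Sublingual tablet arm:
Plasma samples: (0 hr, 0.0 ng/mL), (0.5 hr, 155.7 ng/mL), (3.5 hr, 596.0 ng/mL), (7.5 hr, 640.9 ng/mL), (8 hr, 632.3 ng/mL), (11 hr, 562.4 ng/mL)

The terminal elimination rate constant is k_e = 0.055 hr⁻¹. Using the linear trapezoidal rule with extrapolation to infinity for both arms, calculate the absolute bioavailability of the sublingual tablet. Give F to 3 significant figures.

F = 0.730

Trapezoidal AUC_0→4 (IV):
  [0→0.5]: (602.1+585.8)/2 × 0.5 = 296.975
  [0.5→1.5]: (585.8+554.5)/2 × 1 = 570.15
  [1.5→3]: (554.5+510.5)/2 × 1.5 = 798.75
  [3→4]: (510.5+483.2)/2 × 1 = 496.85
  Sum = 2162.725 ng/mL·hr
IV tail: 483.2/0.055 = 8785.455; AUC_iv,0→∞ = 2162.725 + 8785.455 = 10948.18 ng/mL·hr
Trapezoidal AUC_0→11 (sublingual tablet):
  [0→0.5]: (0.0+155.7)/2 × 0.5 = 38.925
  [0.5→3.5]: (155.7+596.0)/2 × 3 = 1127.55
  [3.5→7.5]: (596.0+640.9)/2 × 4 = 2473.8
  [7.5→8]: (640.9+632.3)/2 × 0.5 = 318.3
  [8→11]: (632.3+562.4)/2 × 3 = 1792.05
  Sum = 5750.625 ng/mL·hr
sublingual tablet tail: 562.4/0.055 = 10225.455; AUC_ev,0→∞ = 5750.625 + 10225.455 = 15976.08 ng/mL·hr
F = (AUC_ev/D_ev)/(AUC_iv/D_iv) = (15976.08/40)/(10948.18/20) = 399.402/547.409 = 0.7296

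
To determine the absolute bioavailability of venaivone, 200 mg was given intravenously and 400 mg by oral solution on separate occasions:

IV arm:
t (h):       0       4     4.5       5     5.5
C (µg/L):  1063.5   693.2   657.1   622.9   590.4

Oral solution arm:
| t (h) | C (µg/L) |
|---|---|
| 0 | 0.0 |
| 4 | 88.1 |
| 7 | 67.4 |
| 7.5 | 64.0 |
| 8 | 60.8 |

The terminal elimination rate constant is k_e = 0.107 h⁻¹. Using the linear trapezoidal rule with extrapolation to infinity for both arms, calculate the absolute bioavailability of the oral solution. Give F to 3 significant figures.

F = 0.0521

Trapezoidal AUC_0→5.5 (IV):
  [0→4]: (1063.5+693.2)/2 × 4 = 3513.4
  [4→4.5]: (693.2+657.1)/2 × 0.5 = 337.575
  [4.5→5]: (657.1+622.9)/2 × 0.5 = 320.0
  [5→5.5]: (622.9+590.4)/2 × 0.5 = 303.325
  Sum = 4474.3 µg/L·h
IV tail: 590.4/0.107 = 5517.757; AUC_iv,0→∞ = 4474.3 + 5517.757 = 9992.057 µg/L·h
Trapezoidal AUC_0→8 (oral solution):
  [0→4]: (0.0+88.1)/2 × 4 = 176.2
  [4→7]: (88.1+67.4)/2 × 3 = 233.25
  [7→7.5]: (67.4+64.0)/2 × 0.5 = 32.85
  [7.5→8]: (64.0+60.8)/2 × 0.5 = 31.2
  Sum = 473.5 µg/L·h
oral solution tail: 60.8/0.107 = 568.224; AUC_ev,0→∞ = 473.5 + 568.224 = 1041.724 µg/L·h
F = (AUC_ev/D_ev)/(AUC_iv/D_iv) = (1041.724/400)/(9992.057/200) = 2.60431/49.960285 = 0.0521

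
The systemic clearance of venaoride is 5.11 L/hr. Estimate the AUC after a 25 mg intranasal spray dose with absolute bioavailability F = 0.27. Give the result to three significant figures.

AUC_0→∞ = F × Dose / CL
        = 0.27 × 25 / 5.11 = 1.32094 mg/L·hr

AUC = 1.32 mg/L·hr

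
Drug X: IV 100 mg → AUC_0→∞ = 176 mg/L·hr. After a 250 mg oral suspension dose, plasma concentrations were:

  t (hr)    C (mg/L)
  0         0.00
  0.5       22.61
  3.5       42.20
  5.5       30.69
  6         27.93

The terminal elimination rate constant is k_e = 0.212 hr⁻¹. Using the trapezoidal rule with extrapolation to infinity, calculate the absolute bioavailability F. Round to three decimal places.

F = 0.732

Trapezoidal AUC_0→6 (oral suspension):
  [0→0.5]: (0.00+22.61)/2 × 0.5 = 5.6525
  [0.5→3.5]: (22.61+42.20)/2 × 3 = 97.215
  [3.5→5.5]: (42.20+30.69)/2 × 2 = 72.89
  [5.5→6]: (30.69+27.93)/2 × 0.5 = 14.655
  Sum = 190.4125 mg/L·hr
Tail: C_last/k_e = 27.93/0.212 = 131.745
AUC_0→∞ (oral suspension) = 190.4125 + 131.745 = 322.1575 mg/L·hr
F = (AUC_ev/D_ev)/(AUC_iv/D_iv) = (322.1575/250)/(176/100) = 1.28863/1.76 = 0.7322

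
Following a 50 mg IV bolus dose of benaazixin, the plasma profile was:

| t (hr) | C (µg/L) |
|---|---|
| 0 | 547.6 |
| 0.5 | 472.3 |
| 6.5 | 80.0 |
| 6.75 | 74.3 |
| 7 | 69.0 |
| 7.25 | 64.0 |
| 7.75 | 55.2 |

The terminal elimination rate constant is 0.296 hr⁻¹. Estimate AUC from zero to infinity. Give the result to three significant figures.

AUC = 2180 µg/L·hr

Trapezoidal AUC_0→7.75:
  [0→0.5]: (547.6+472.3)/2 × 0.5 = 254.975
  [0.5→6.5]: (472.3+80.0)/2 × 6 = 1656.9
  [6.5→6.75]: (80.0+74.3)/2 × 0.25 = 19.2875
  [6.75→7]: (74.3+69.0)/2 × 0.25 = 17.9125
  [7→7.25]: (69.0+64.0)/2 × 0.25 = 16.625
  [7.25→7.75]: (64.0+55.2)/2 × 0.5 = 29.8
  Sum = 1995.5 µg/L·hr
Extrapolated tail: C_last / k_e = 55.2 / 0.296 = 186.486
AUC_0→∞ = 1995.5 + 186.486 = 2181.986 µg/L·hr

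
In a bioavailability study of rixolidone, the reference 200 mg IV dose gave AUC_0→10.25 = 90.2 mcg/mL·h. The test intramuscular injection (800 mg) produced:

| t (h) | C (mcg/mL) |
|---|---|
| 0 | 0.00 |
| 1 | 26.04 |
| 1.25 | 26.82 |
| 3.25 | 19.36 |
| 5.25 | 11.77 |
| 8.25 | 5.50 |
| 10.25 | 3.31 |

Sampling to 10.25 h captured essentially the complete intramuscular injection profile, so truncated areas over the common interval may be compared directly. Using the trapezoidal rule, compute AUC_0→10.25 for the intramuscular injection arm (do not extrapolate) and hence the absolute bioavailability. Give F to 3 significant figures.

Trapezoidal AUC_0→10.25 (intramuscular injection):
  [0→1]: (0.00+26.04)/2 × 1 = 13.02
  [1→1.25]: (26.04+26.82)/2 × 0.25 = 6.6075
  [1.25→3.25]: (26.82+19.36)/2 × 2 = 46.18
  [3.25→5.25]: (19.36+11.77)/2 × 2 = 31.13
  [5.25→8.25]: (11.77+5.50)/2 × 3 = 25.905
  [8.25→10.25]: (5.50+3.31)/2 × 2 = 8.81
  Sum = 131.6525 mcg/mL·h
F = (AUC_ev/D_ev)/(AUC_iv/D_iv) = (131.6525/800)/(90.2/200) = 0.164566/0.451 = 0.3649

F = 0.365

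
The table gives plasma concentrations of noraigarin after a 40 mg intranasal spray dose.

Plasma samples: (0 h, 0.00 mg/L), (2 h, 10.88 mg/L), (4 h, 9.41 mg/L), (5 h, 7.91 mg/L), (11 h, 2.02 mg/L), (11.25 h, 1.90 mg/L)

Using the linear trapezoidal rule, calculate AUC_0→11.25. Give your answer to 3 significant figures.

Trapezoidal AUC_0→11.25:
  [0→2]: (0.00+10.88)/2 × 2 = 10.88
  [2→4]: (10.88+9.41)/2 × 2 = 20.29
  [4→5]: (9.41+7.91)/2 × 1 = 8.66
  [5→11]: (7.91+2.02)/2 × 6 = 29.79
  [11→11.25]: (2.02+1.90)/2 × 0.25 = 0.49
  Sum = 70.11 mg/L·h

AUC = 70.1 mg/L·h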